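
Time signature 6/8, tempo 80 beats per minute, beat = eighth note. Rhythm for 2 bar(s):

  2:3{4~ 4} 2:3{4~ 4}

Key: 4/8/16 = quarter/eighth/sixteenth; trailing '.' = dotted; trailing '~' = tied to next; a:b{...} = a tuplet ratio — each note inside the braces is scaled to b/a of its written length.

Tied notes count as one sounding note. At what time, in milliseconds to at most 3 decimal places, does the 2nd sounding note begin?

note 2 onset = 6b = 4500.0ms

1. 0.0ms @ 0 + 4500.0ms (6)
2. 4500.0ms @ 6 + 4500.0ms (6)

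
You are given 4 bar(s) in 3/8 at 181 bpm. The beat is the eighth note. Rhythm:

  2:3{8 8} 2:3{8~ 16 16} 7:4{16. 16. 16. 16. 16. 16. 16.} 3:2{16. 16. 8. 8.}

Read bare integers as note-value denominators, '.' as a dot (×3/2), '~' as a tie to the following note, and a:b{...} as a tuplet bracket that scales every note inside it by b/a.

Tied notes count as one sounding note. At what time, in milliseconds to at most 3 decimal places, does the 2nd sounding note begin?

1. 0.0ms @ 0 + 497.238ms (3/2)
2. 497.238ms @ 3/2 + 497.238ms (3/2)
3. 994.475ms @ 3 + 745.856ms (9/4)
4. 1740.331ms @ 21/4 + 248.619ms (3/4)
5. 1988.95ms @ 6 + 142.068ms (3/7)
6. 2131.018ms @ 45/7 + 142.068ms (3/7)
7. 2273.086ms @ 48/7 + 142.068ms (3/7)
8. 2415.154ms @ 51/7 + 142.068ms (3/7)
9. 2557.222ms @ 54/7 + 142.068ms (3/7)
10. 2699.29ms @ 57/7 + 142.068ms (3/7)
11. 2841.358ms @ 60/7 + 142.068ms (3/7)
12. 2983.425ms @ 9 + 165.746ms (1/2)
13. 3149.171ms @ 19/2 + 165.746ms (1/2)
14. 3314.917ms @ 10 + 331.492ms (1)
15. 3646.409ms @ 11 + 331.492ms (1)

note 2 onset = 3/2b = 497.238ms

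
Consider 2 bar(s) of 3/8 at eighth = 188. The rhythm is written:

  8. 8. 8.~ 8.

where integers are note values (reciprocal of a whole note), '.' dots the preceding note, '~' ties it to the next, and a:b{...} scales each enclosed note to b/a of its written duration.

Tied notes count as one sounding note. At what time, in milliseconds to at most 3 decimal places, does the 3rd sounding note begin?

note 3 onset = 3b = 957.447ms

1. 0.0ms @ 0 + 478.723ms (3/2)
2. 478.723ms @ 3/2 + 478.723ms (3/2)
3. 957.447ms @ 3 + 957.447ms (3)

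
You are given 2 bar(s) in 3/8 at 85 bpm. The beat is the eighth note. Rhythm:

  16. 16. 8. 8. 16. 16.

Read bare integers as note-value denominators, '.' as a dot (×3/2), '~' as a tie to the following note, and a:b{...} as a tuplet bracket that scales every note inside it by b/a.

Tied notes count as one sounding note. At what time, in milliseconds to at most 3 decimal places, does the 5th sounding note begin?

note 5 onset = 9/2b = 3176.471ms

1. 0.0ms @ 0 + 529.412ms (3/4)
2. 529.412ms @ 3/4 + 529.412ms (3/4)
3. 1058.824ms @ 3/2 + 1058.824ms (3/2)
4. 2117.647ms @ 3 + 1058.824ms (3/2)
5. 3176.471ms @ 9/2 + 529.412ms (3/4)
6. 3705.882ms @ 21/4 + 529.412ms (3/4)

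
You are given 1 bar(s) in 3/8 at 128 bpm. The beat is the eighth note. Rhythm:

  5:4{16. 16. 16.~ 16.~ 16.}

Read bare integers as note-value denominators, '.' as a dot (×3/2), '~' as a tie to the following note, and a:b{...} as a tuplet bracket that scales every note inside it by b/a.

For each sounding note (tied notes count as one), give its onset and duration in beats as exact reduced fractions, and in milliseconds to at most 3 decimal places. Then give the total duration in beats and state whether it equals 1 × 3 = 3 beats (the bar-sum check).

1) 0.0ms=0b +281.25ms=3/5b
2) 281.25ms=3/5b +281.25ms=3/5b
3) 562.5ms=6/5b +843.75ms=9/5b
Σ=3b of 3 (128bpm 3/8) — PASS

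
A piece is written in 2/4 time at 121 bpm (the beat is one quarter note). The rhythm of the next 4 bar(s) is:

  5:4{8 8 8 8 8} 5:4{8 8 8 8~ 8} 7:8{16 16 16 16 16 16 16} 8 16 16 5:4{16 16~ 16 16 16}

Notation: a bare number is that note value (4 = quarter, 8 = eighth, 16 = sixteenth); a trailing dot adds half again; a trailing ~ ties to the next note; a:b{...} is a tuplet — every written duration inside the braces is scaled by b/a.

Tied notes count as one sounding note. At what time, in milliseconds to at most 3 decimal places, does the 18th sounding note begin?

1. 0.0ms @ 0 + 198.347ms (2/5)
2. 198.347ms @ 2/5 + 198.347ms (2/5)
3. 396.694ms @ 4/5 + 198.347ms (2/5)
4. 595.041ms @ 6/5 + 198.347ms (2/5)
5. 793.388ms @ 8/5 + 198.347ms (2/5)
6. 991.736ms @ 2 + 198.347ms (2/5)
7. 1190.083ms @ 12/5 + 198.347ms (2/5)
8. 1388.43ms @ 14/5 + 198.347ms (2/5)
9. 1586.777ms @ 16/5 + 396.694ms (4/5)
10. 1983.471ms @ 4 + 141.677ms (2/7)
11. 2125.148ms @ 30/7 + 141.677ms (2/7)
12. 2266.824ms @ 32/7 + 141.677ms (2/7)
13. 2408.501ms @ 34/7 + 141.677ms (2/7)
14. 2550.177ms @ 36/7 + 141.677ms (2/7)
15. 2691.854ms @ 38/7 + 141.677ms (2/7)
16. 2833.53ms @ 40/7 + 141.677ms (2/7)
17. 2975.207ms @ 6 + 247.934ms (1/2)
18. 3223.14ms @ 13/2 + 123.967ms (1/4)
19. 3347.107ms @ 27/4 + 123.967ms (1/4)
20. 3471.074ms @ 7 + 99.174ms (1/5)
21. 3570.248ms @ 36/5 + 198.347ms (2/5)
22. 3768.595ms @ 38/5 + 99.174ms (1/5)
23. 3867.769ms @ 39/5 + 99.174ms (1/5)

note 18 onset = 13/2b = 3223.14ms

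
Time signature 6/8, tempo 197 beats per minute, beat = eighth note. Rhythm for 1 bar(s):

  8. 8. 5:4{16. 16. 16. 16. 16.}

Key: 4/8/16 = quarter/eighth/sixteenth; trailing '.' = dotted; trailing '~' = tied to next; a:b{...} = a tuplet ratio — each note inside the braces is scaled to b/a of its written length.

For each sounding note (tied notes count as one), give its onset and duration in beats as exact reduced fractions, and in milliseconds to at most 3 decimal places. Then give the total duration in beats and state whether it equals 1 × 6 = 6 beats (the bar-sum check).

1) 0.0ms=0b +456.853ms=3/2b
2) 456.853ms=3/2b +456.853ms=3/2b
3) 913.706ms=3b +182.741ms=3/5b
4) 1096.447ms=18/5b +182.741ms=3/5b
5) 1279.188ms=21/5b +182.741ms=3/5b
6) 1461.929ms=24/5b +182.741ms=3/5b
7) 1644.67ms=27/5b +182.741ms=3/5b
Σ=6b of 6 (197bpm 6/8) — PASS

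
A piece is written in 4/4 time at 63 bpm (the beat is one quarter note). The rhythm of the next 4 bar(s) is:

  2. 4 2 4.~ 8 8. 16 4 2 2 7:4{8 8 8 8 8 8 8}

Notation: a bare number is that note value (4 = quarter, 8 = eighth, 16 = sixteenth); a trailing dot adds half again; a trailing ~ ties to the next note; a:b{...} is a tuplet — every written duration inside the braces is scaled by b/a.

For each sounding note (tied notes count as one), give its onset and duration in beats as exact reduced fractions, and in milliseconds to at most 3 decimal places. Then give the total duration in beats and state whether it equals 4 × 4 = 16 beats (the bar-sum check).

1) 0.0ms=0b +2857.143ms=3b
2) 2857.143ms=3b +952.381ms=1b
3) 3809.524ms=4b +1904.762ms=2b
4) 5714.286ms=6b +1904.762ms=2b
5) 7619.048ms=8b +714.286ms=3/4b
6) 8333.333ms=35/4b +238.095ms=1/4b
7) 8571.429ms=9b +952.381ms=1b
8) 9523.81ms=10b +1904.762ms=2b
9) 11428.571ms=12b +1904.762ms=2b
10) 13333.333ms=14b +272.109ms=2/7b
11) 13605.442ms=100/7b +272.109ms=2/7b
12) 13877.551ms=102/7b +272.109ms=2/7b
13) 14149.66ms=104/7b +272.109ms=2/7b
14) 14421.769ms=106/7b +272.109ms=2/7b
15) 14693.878ms=108/7b +272.109ms=2/7b
16) 14965.986ms=110/7b +272.109ms=2/7b
Σ=16b of 16 (63bpm 4/4) — PASS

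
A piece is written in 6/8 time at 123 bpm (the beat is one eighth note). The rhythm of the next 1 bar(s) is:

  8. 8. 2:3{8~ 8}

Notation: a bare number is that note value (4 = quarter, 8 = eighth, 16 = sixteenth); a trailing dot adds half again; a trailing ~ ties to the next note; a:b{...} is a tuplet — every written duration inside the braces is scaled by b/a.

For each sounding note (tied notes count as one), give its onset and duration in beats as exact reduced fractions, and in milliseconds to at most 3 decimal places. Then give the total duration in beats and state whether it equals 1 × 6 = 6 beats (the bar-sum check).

1) 0.0ms=0b +731.707ms=3/2b
2) 731.707ms=3/2b +731.707ms=3/2b
3) 1463.415ms=3b +1463.415ms=3b
Σ=6b of 6 (123bpm 6/8) — PASS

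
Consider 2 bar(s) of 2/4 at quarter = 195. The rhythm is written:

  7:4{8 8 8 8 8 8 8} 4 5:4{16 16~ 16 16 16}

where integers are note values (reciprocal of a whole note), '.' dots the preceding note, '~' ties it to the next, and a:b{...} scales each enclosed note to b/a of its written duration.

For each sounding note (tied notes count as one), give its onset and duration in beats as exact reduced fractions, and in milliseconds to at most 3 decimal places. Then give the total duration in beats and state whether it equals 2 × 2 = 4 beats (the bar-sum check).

1) 0.0ms=0b +87.912ms=2/7b
2) 87.912ms=2/7b +87.912ms=2/7b
3) 175.824ms=4/7b +87.912ms=2/7b
4) 263.736ms=6/7b +87.912ms=2/7b
5) 351.648ms=8/7b +87.912ms=2/7b
6) 439.56ms=10/7b +87.912ms=2/7b
7) 527.473ms=12/7b +87.912ms=2/7b
8) 615.385ms=2b +307.692ms=1b
9) 923.077ms=3b +61.538ms=1/5b
10) 984.615ms=16/5b +123.077ms=2/5b
11) 1107.692ms=18/5b +61.538ms=1/5b
12) 1169.231ms=19/5b +61.538ms=1/5b
Σ=4b of 4 (195bpm 2/4) — PASS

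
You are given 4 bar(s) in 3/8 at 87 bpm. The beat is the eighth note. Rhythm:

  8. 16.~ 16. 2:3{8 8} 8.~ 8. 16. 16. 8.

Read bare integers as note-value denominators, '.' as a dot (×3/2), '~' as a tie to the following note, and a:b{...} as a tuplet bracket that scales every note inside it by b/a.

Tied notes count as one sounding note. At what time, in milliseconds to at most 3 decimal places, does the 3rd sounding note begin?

note 3 onset = 3b = 2068.966ms

1. 0.0ms @ 0 + 1034.483ms (3/2)
2. 1034.483ms @ 3/2 + 1034.483ms (3/2)
3. 2068.966ms @ 3 + 1034.483ms (3/2)
4. 3103.448ms @ 9/2 + 1034.483ms (3/2)
5. 4137.931ms @ 6 + 2068.966ms (3)
6. 6206.897ms @ 9 + 517.241ms (3/4)
7. 6724.138ms @ 39/4 + 517.241ms (3/4)
8. 7241.379ms @ 21/2 + 1034.483ms (3/2)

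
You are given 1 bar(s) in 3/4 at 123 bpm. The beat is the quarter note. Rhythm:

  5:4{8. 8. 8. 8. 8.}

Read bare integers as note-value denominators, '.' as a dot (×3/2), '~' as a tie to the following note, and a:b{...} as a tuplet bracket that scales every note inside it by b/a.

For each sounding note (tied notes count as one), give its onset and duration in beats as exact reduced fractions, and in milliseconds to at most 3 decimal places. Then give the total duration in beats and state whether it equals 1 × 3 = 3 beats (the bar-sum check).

1) 0.0ms=0b +292.683ms=3/5b
2) 292.683ms=3/5b +292.683ms=3/5b
3) 585.366ms=6/5b +292.683ms=3/5b
4) 878.049ms=9/5b +292.683ms=3/5b
5) 1170.732ms=12/5b +292.683ms=3/5b
Σ=3b of 3 (123bpm 3/4) — PASS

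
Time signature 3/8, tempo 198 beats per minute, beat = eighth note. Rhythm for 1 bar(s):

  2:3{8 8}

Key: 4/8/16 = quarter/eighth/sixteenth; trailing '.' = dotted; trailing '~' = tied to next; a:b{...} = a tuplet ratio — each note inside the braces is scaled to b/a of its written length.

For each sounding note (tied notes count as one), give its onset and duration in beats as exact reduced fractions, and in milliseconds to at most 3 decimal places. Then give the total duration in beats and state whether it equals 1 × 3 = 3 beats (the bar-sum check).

1) 0.0ms=0b +454.545ms=3/2b
2) 454.545ms=3/2b +454.545ms=3/2b
Σ=3b of 3 (198bpm 3/8) — PASS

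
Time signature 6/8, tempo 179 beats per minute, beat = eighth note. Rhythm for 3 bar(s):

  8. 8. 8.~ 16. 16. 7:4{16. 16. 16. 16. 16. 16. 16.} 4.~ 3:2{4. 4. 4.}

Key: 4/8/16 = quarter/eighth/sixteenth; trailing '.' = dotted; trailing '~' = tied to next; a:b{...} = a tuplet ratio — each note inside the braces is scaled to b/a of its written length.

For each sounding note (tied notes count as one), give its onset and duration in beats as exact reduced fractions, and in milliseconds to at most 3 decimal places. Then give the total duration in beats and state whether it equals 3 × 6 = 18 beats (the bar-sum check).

1) 0.0ms=0b +502.793ms=3/2b
2) 502.793ms=3/2b +502.793ms=3/2b
3) 1005.587ms=3b +754.19ms=9/4b
4) 1759.777ms=21/4b +251.397ms=3/4b
5) 2011.173ms=6b +143.655ms=3/7b
6) 2154.828ms=45/7b +143.655ms=3/7b
7) 2298.484ms=48/7b +143.655ms=3/7b
8) 2442.139ms=51/7b +143.655ms=3/7b
9) 2585.794ms=54/7b +143.655ms=3/7b
10) 2729.449ms=57/7b +143.655ms=3/7b
11) 2873.105ms=60/7b +143.655ms=3/7b
12) 3016.76ms=9b +1675.978ms=5b
13) 4692.737ms=14b +670.391ms=2b
14) 5363.128ms=16b +670.391ms=2b
Σ=18b of 18 (179bpm 6/8) — PASS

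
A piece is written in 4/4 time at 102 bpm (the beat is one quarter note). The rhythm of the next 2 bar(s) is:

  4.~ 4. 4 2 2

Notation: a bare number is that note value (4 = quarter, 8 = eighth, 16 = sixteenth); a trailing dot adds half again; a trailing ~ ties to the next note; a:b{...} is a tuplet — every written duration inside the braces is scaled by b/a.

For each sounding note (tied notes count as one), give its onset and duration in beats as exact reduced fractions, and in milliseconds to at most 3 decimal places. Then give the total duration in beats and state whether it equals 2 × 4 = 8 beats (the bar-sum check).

1) 0.0ms=0b +1764.706ms=3b
2) 1764.706ms=3b +588.235ms=1b
3) 2352.941ms=4b +1176.471ms=2b
4) 3529.412ms=6b +1176.471ms=2b
Σ=8b of 8 (102bpm 4/4) — PASS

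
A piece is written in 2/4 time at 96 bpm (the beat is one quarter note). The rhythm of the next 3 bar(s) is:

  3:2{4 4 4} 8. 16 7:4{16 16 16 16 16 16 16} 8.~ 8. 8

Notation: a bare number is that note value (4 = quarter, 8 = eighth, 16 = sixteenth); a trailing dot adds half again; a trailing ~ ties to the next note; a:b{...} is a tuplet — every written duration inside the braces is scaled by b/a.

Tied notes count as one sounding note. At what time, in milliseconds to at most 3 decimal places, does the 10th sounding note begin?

1. 0.0ms @ 0 + 416.667ms (2/3)
2. 416.667ms @ 2/3 + 416.667ms (2/3)
3. 833.333ms @ 4/3 + 416.667ms (2/3)
4. 1250.0ms @ 2 + 468.75ms (3/4)
5. 1718.75ms @ 11/4 + 156.25ms (1/4)
6. 1875.0ms @ 3 + 89.286ms (1/7)
7. 1964.286ms @ 22/7 + 89.286ms (1/7)
8. 2053.571ms @ 23/7 + 89.286ms (1/7)
9. 2142.857ms @ 24/7 + 89.286ms (1/7)
10. 2232.143ms @ 25/7 + 89.286ms (1/7)
11. 2321.429ms @ 26/7 + 89.286ms (1/7)
12. 2410.714ms @ 27/7 + 89.286ms (1/7)
13. 2500.0ms @ 4 + 937.5ms (3/2)
14. 3437.5ms @ 11/2 + 312.5ms (1/2)

note 10 onset = 25/7b = 2232.143ms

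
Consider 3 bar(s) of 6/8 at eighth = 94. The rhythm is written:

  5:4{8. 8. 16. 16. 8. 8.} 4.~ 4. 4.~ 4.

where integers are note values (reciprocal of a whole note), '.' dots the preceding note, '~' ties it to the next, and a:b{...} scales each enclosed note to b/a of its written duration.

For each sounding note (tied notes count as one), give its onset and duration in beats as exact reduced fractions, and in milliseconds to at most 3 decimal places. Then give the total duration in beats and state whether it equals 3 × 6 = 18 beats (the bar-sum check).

1) 0.0ms=0b +765.957ms=6/5b
2) 765.957ms=6/5b +765.957ms=6/5b
3) 1531.915ms=12/5b +382.979ms=3/5b
4) 1914.894ms=3b +382.979ms=3/5b
5) 2297.872ms=18/5b +765.957ms=6/5b
6) 3063.83ms=24/5b +765.957ms=6/5b
7) 3829.787ms=6b +3829.787ms=6b
8) 7659.574ms=12b +3829.787ms=6b
Σ=18b of 18 (94bpm 6/8) — PASS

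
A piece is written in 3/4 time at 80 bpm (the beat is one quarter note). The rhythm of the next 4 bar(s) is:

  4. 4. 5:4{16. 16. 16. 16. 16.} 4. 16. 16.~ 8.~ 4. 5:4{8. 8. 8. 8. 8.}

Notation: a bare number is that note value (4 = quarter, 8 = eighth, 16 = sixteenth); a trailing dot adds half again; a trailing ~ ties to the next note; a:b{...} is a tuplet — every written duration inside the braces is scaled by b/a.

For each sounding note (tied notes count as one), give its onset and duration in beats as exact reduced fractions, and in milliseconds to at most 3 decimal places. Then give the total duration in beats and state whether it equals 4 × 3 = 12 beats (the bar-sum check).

1) 0.0ms=0b +1125.0ms=3/2b
2) 1125.0ms=3/2b +1125.0ms=3/2b
3) 2250.0ms=3b +225.0ms=3/10b
4) 2475.0ms=33/10b +225.0ms=3/10b
5) 2700.0ms=18/5b +225.0ms=3/10b
6) 2925.0ms=39/10b +225.0ms=3/10b
7) 3150.0ms=21/5b +225.0ms=3/10b
8) 3375.0ms=9/2b +1125.0ms=3/2b
9) 4500.0ms=6b +281.25ms=3/8b
10) 4781.25ms=51/8b +1968.75ms=21/8b
11) 6750.0ms=9b +450.0ms=3/5b
12) 7200.0ms=48/5b +450.0ms=3/5b
13) 7650.0ms=51/5b +450.0ms=3/5b
14) 8100.0ms=54/5b +450.0ms=3/5b
15) 8550.0ms=57/5b +450.0ms=3/5b
Σ=12b of 12 (80bpm 3/4) — PASS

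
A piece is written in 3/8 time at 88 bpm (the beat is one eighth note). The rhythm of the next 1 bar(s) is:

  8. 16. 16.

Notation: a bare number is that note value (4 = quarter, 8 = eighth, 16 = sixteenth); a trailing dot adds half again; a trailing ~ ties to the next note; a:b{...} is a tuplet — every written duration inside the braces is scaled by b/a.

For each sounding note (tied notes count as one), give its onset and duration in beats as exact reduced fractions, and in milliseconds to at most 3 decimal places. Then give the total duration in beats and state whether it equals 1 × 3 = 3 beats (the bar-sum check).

1) 0.0ms=0b +1022.727ms=3/2b
2) 1022.727ms=3/2b +511.364ms=3/4b
3) 1534.091ms=9/4b +511.364ms=3/4b
Σ=3b of 3 (88bpm 3/8) — PASS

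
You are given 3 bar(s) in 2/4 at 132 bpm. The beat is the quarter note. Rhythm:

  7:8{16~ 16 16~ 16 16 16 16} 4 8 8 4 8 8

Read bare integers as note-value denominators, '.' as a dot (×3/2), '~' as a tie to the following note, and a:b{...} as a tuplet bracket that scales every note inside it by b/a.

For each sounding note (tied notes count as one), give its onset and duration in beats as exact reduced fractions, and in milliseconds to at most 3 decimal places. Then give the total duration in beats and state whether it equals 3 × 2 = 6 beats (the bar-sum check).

1) 0.0ms=0b +259.74ms=4/7b
2) 259.74ms=4/7b +259.74ms=4/7b
3) 519.481ms=8/7b +129.87ms=2/7b
4) 649.351ms=10/7b +129.87ms=2/7b
5) 779.221ms=12/7b +129.87ms=2/7b
6) 909.091ms=2b +454.545ms=1b
7) 1363.636ms=3b +227.273ms=1/2b
8) 1590.909ms=7/2b +227.273ms=1/2b
9) 1818.182ms=4b +454.545ms=1b
10) 2272.727ms=5b +227.273ms=1/2b
11) 2500.0ms=11/2b +227.273ms=1/2b
Σ=6b of 6 (132bpm 2/4) — PASS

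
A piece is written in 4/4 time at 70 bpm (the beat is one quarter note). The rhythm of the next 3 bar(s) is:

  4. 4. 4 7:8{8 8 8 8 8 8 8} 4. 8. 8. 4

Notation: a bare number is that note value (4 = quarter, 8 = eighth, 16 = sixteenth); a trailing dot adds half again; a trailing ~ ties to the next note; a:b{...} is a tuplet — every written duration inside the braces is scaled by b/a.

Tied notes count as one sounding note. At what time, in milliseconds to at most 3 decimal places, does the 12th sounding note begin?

note 12 onset = 19/2b = 8142.857ms

1. 0.0ms @ 0 + 1285.714ms (3/2)
2. 1285.714ms @ 3/2 + 1285.714ms (3/2)
3. 2571.429ms @ 3 + 857.143ms (1)
4. 3428.571ms @ 4 + 489.796ms (4/7)
5. 3918.367ms @ 32/7 + 489.796ms (4/7)
6. 4408.163ms @ 36/7 + 489.796ms (4/7)
7. 4897.959ms @ 40/7 + 489.796ms (4/7)
8. 5387.755ms @ 44/7 + 489.796ms (4/7)
9. 5877.551ms @ 48/7 + 489.796ms (4/7)
10. 6367.347ms @ 52/7 + 489.796ms (4/7)
11. 6857.143ms @ 8 + 1285.714ms (3/2)
12. 8142.857ms @ 19/2 + 642.857ms (3/4)
13. 8785.714ms @ 41/4 + 642.857ms (3/4)
14. 9428.571ms @ 11 + 857.143ms (1)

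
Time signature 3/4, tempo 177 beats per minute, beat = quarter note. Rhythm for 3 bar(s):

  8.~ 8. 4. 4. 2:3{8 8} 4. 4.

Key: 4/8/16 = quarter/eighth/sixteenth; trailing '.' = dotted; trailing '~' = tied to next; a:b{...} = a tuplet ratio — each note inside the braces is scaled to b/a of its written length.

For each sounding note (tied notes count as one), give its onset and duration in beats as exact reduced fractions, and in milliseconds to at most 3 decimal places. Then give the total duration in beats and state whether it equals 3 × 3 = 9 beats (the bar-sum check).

1) 0.0ms=0b +508.475ms=3/2b
2) 508.475ms=3/2b +508.475ms=3/2b
3) 1016.949ms=3b +508.475ms=3/2b
4) 1525.424ms=9/2b +254.237ms=3/4b
5) 1779.661ms=21/4b +254.237ms=3/4b
6) 2033.898ms=6b +508.475ms=3/2b
7) 2542.373ms=15/2b +508.475ms=3/2b
Σ=9b of 9 (177bpm 3/4) — PASS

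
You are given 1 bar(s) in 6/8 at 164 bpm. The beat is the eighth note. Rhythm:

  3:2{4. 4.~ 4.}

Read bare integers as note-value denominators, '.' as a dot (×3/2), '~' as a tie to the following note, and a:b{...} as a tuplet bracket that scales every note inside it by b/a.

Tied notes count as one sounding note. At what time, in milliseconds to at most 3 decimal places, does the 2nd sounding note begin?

note 2 onset = 2b = 731.707ms

1. 0.0ms @ 0 + 731.707ms (2)
2. 731.707ms @ 2 + 1463.415ms (4)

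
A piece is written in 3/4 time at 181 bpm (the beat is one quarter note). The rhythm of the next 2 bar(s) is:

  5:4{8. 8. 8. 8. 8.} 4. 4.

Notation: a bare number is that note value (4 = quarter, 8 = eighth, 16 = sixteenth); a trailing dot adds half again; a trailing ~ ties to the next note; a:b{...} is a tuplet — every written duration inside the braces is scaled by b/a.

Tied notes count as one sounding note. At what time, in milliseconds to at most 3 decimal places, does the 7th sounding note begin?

1. 0.0ms @ 0 + 198.895ms (3/5)
2. 198.895ms @ 3/5 + 198.895ms (3/5)
3. 397.79ms @ 6/5 + 198.895ms (3/5)
4. 596.685ms @ 9/5 + 198.895ms (3/5)
5. 795.58ms @ 12/5 + 198.895ms (3/5)
6. 994.475ms @ 3 + 497.238ms (3/2)
7. 1491.713ms @ 9/2 + 497.238ms (3/2)

note 7 onset = 9/2b = 1491.713ms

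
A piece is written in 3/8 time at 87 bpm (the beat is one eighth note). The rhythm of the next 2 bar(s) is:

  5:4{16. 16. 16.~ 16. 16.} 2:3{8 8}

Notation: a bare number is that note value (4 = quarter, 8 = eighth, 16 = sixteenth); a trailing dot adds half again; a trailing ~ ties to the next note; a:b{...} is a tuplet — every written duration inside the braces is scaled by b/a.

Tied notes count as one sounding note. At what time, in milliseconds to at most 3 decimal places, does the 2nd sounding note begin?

1. 0.0ms @ 0 + 413.793ms (3/5)
2. 413.793ms @ 3/5 + 413.793ms (3/5)
3. 827.586ms @ 6/5 + 827.586ms (6/5)
4. 1655.172ms @ 12/5 + 413.793ms (3/5)
5. 2068.966ms @ 3 + 1034.483ms (3/2)
6. 3103.448ms @ 9/2 + 1034.483ms (3/2)

note 2 onset = 3/5b = 413.793ms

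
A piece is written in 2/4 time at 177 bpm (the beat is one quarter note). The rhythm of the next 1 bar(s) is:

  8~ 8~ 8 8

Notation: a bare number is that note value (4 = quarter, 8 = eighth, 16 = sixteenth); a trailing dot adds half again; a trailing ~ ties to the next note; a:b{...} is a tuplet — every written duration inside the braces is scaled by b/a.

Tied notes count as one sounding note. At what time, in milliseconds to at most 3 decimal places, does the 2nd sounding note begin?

1. 0.0ms @ 0 + 508.475ms (3/2)
2. 508.475ms @ 3/2 + 169.492ms (1/2)

note 2 onset = 3/2b = 508.475ms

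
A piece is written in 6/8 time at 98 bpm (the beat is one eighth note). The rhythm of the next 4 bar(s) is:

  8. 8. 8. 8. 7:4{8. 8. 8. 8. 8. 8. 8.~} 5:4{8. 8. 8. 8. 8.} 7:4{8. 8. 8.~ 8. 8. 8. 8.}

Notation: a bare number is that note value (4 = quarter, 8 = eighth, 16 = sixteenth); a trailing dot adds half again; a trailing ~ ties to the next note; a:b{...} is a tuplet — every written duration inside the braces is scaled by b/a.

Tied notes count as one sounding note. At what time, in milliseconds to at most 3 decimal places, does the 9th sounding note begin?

note 9 onset = 66/7b = 5772.595ms

1. 0.0ms @ 0 + 918.367ms (3/2)
2. 918.367ms @ 3/2 + 918.367ms (3/2)
3. 1836.735ms @ 3 + 918.367ms (3/2)
4. 2755.102ms @ 9/2 + 918.367ms (3/2)
5. 3673.469ms @ 6 + 524.781ms (6/7)
6. 4198.251ms @ 48/7 + 524.781ms (6/7)
7. 4723.032ms @ 54/7 + 524.781ms (6/7)
8. 5247.813ms @ 60/7 + 524.781ms (6/7)
9. 5772.595ms @ 66/7 + 524.781ms (6/7)
10. 6297.376ms @ 72/7 + 524.781ms (6/7)
11. 6822.157ms @ 78/7 + 1259.475ms (72/35)
12. 8081.633ms @ 66/5 + 734.694ms (6/5)
13. 8816.327ms @ 72/5 + 734.694ms (6/5)
14. 9551.02ms @ 78/5 + 734.694ms (6/5)
15. 10285.714ms @ 84/5 + 734.694ms (6/5)
16. 11020.408ms @ 18 + 524.781ms (6/7)
17. 11545.19ms @ 132/7 + 524.781ms (6/7)
18. 12069.971ms @ 138/7 + 1049.563ms (12/7)
19. 13119.534ms @ 150/7 + 524.781ms (6/7)
20. 13644.315ms @ 156/7 + 524.781ms (6/7)
21. 14169.096ms @ 162/7 + 524.781ms (6/7)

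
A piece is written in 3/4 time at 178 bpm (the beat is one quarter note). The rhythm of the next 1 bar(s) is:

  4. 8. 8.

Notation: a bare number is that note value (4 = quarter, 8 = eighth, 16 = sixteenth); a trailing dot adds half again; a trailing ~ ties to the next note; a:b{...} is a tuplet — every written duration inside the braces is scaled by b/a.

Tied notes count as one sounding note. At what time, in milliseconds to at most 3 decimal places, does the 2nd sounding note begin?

note 2 onset = 3/2b = 505.618ms

1. 0.0ms @ 0 + 505.618ms (3/2)
2. 505.618ms @ 3/2 + 252.809ms (3/4)
3. 758.427ms @ 9/4 + 252.809ms (3/4)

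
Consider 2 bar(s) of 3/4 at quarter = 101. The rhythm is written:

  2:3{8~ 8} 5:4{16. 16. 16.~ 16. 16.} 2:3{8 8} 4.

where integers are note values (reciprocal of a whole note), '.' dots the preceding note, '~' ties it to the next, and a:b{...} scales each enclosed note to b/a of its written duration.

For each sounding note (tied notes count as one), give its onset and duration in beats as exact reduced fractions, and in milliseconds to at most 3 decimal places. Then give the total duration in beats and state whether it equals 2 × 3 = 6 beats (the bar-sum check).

1) 0.0ms=0b +891.089ms=3/2b
2) 891.089ms=3/2b +178.218ms=3/10b
3) 1069.307ms=9/5b +178.218ms=3/10b
4) 1247.525ms=21/10b +356.436ms=3/5b
5) 1603.96ms=27/10b +178.218ms=3/10b
6) 1782.178ms=3b +445.545ms=3/4b
7) 2227.723ms=15/4b +445.545ms=3/4b
8) 2673.267ms=9/2b +891.089ms=3/2b
Σ=6b of 6 (101bpm 3/4) — PASS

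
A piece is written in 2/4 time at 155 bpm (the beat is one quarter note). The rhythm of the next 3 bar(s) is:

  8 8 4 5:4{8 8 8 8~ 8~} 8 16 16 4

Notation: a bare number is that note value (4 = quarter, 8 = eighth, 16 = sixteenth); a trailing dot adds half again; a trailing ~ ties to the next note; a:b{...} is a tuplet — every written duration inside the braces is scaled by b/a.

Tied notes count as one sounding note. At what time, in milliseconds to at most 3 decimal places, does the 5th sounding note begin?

1. 0.0ms @ 0 + 193.548ms (1/2)
2. 193.548ms @ 1/2 + 193.548ms (1/2)
3. 387.097ms @ 1 + 387.097ms (1)
4. 774.194ms @ 2 + 154.839ms (2/5)
5. 929.032ms @ 12/5 + 154.839ms (2/5)
6. 1083.871ms @ 14/5 + 154.839ms (2/5)
7. 1238.71ms @ 16/5 + 503.226ms (13/10)
8. 1741.935ms @ 9/2 + 96.774ms (1/4)
9. 1838.71ms @ 19/4 + 96.774ms (1/4)
10. 1935.484ms @ 5 + 387.097ms (1)

note 5 onset = 12/5b = 929.032ms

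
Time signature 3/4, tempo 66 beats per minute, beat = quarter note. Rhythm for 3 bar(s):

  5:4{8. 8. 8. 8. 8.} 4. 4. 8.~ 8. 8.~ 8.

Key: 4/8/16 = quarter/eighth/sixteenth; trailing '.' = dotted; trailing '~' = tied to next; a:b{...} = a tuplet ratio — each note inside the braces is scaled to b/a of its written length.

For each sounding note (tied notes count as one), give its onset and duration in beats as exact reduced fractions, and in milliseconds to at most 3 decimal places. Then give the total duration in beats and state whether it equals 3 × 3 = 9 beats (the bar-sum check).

1) 0.0ms=0b +545.455ms=3/5b
2) 545.455ms=3/5b +545.455ms=3/5b
3) 1090.909ms=6/5b +545.455ms=3/5b
4) 1636.364ms=9/5b +545.455ms=3/5b
5) 2181.818ms=12/5b +545.455ms=3/5b
6) 2727.273ms=3b +1363.636ms=3/2b
7) 4090.909ms=9/2b +1363.636ms=3/2b
8) 5454.545ms=6b +1363.636ms=3/2b
9) 6818.182ms=15/2b +1363.636ms=3/2b
Σ=9b of 9 (66bpm 3/4) — PASS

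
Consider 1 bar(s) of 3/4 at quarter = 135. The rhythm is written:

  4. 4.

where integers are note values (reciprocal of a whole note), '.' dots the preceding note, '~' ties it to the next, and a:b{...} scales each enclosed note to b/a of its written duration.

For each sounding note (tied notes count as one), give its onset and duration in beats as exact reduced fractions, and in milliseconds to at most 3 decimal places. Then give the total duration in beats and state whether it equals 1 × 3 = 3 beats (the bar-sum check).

1) 0.0ms=0b +666.667ms=3/2b
2) 666.667ms=3/2b +666.667ms=3/2b
Σ=3b of 3 (135bpm 3/4) — PASS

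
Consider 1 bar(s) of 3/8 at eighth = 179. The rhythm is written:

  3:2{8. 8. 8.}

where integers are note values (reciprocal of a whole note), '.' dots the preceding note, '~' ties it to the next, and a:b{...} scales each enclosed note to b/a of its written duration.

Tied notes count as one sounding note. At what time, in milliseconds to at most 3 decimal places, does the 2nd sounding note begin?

1. 0.0ms @ 0 + 335.196ms (1)
2. 335.196ms @ 1 + 335.196ms (1)
3. 670.391ms @ 2 + 335.196ms (1)

note 2 onset = 1b = 335.196ms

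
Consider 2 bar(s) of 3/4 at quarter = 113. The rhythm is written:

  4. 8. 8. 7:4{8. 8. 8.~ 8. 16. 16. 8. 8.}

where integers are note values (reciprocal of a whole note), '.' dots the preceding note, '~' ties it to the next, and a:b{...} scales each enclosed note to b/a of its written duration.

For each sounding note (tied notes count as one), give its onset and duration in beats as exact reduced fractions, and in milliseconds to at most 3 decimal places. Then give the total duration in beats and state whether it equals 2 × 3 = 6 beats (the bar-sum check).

1) 0.0ms=0b +796.46ms=3/2b
2) 796.46ms=3/2b +398.23ms=3/4b
3) 1194.69ms=9/4b +398.23ms=3/4b
4) 1592.92ms=3b +227.56ms=3/7b
5) 1820.48ms=24/7b +227.56ms=3/7b
6) 2048.04ms=27/7b +455.12ms=6/7b
7) 2503.161ms=33/7b +113.78ms=3/14b
8) 2616.941ms=69/14b +113.78ms=3/14b
9) 2730.721ms=36/7b +227.56ms=3/7b
10) 2958.281ms=39/7b +227.56ms=3/7b
Σ=6b of 6 (113bpm 3/4) — PASS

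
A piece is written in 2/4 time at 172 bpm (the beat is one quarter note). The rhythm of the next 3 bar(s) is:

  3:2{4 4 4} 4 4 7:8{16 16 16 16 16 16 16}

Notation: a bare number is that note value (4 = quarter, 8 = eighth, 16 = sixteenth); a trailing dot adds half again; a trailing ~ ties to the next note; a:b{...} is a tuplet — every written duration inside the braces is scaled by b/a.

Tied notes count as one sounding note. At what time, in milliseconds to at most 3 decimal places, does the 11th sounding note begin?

1. 0.0ms @ 0 + 232.558ms (2/3)
2. 232.558ms @ 2/3 + 232.558ms (2/3)
3. 465.116ms @ 4/3 + 232.558ms (2/3)
4. 697.674ms @ 2 + 348.837ms (1)
5. 1046.512ms @ 3 + 348.837ms (1)
6. 1395.349ms @ 4 + 99.668ms (2/7)
7. 1495.017ms @ 30/7 + 99.668ms (2/7)
8. 1594.684ms @ 32/7 + 99.668ms (2/7)
9. 1694.352ms @ 34/7 + 99.668ms (2/7)
10. 1794.02ms @ 36/7 + 99.668ms (2/7)
11. 1893.688ms @ 38/7 + 99.668ms (2/7)
12. 1993.355ms @ 40/7 + 99.668ms (2/7)

note 11 onset = 38/7b = 1893.688ms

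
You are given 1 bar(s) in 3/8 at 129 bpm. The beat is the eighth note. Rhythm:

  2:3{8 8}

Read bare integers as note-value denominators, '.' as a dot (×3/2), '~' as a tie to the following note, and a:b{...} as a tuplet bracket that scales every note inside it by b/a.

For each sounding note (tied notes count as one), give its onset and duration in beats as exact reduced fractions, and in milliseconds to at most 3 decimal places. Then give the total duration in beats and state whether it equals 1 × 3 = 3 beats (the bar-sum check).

1) 0.0ms=0b +697.674ms=3/2b
2) 697.674ms=3/2b +697.674ms=3/2b
Σ=3b of 3 (129bpm 3/8) — PASS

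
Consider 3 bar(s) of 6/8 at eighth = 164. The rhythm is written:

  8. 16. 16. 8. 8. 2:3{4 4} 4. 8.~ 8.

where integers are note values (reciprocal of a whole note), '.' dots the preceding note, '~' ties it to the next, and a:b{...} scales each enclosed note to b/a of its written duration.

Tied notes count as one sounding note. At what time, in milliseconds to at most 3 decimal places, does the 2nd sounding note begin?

note 2 onset = 3/2b = 548.78ms

1. 0.0ms @ 0 + 548.78ms (3/2)
2. 548.78ms @ 3/2 + 274.39ms (3/4)
3. 823.171ms @ 9/4 + 274.39ms (3/4)
4. 1097.561ms @ 3 + 548.78ms (3/2)
5. 1646.341ms @ 9/2 + 548.78ms (3/2)
6. 2195.122ms @ 6 + 1097.561ms (3)
7. 3292.683ms @ 9 + 1097.561ms (3)
8. 4390.244ms @ 12 + 1097.561ms (3)
9. 5487.805ms @ 15 + 1097.561ms (3)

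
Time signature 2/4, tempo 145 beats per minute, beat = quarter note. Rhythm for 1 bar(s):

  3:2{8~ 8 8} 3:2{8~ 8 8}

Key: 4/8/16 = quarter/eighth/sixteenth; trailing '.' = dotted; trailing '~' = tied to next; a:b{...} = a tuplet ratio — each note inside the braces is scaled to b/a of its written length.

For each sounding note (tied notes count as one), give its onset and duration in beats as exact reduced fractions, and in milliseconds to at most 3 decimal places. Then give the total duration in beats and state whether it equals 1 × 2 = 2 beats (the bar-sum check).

1) 0.0ms=0b +275.862ms=2/3b
2) 275.862ms=2/3b +137.931ms=1/3b
3) 413.793ms=1b +275.862ms=2/3b
4) 689.655ms=5/3b +137.931ms=1/3b
Σ=2b of 2 (145bpm 2/4) — PASS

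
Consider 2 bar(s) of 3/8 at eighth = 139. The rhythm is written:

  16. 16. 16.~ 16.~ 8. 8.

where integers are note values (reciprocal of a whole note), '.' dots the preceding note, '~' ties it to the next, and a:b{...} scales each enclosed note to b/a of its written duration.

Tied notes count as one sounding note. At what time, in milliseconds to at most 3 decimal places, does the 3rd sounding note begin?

1. 0.0ms @ 0 + 323.741ms (3/4)
2. 323.741ms @ 3/4 + 323.741ms (3/4)
3. 647.482ms @ 3/2 + 1294.964ms (3)
4. 1942.446ms @ 9/2 + 647.482ms (3/2)

note 3 onset = 3/2b = 647.482ms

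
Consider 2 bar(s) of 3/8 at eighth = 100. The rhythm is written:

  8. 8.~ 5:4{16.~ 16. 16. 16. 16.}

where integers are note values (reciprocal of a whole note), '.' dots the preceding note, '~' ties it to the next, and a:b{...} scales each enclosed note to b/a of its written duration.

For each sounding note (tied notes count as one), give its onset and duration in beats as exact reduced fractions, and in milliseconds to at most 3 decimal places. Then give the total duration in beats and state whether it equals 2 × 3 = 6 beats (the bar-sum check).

1) 0.0ms=0b +900.0ms=3/2b
2) 900.0ms=3/2b +1620.0ms=27/10b
3) 2520.0ms=21/5b +360.0ms=3/5b
4) 2880.0ms=24/5b +360.0ms=3/5b
5) 3240.0ms=27/5b +360.0ms=3/5b
Σ=6b of 6 (100bpm 3/8) — PASS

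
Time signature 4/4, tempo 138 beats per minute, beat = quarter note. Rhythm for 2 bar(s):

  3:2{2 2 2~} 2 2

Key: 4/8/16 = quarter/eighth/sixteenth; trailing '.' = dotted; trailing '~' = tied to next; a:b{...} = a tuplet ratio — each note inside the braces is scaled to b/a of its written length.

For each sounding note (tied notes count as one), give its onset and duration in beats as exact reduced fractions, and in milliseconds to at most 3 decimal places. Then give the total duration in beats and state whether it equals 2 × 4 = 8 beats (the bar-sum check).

1) 0.0ms=0b +579.71ms=4/3b
2) 579.71ms=4/3b +579.71ms=4/3b
3) 1159.42ms=8/3b +1449.275ms=10/3b
4) 2608.696ms=6b +869.565ms=2b
Σ=8b of 8 (138bpm 4/4) — PASS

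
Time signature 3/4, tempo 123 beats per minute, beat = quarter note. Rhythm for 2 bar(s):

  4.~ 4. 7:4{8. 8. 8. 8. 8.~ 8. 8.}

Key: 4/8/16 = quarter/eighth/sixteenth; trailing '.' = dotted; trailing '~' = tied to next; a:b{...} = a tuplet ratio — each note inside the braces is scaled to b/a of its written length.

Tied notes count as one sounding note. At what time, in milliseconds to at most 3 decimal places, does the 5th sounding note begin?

note 5 onset = 30/7b = 2090.592ms

1. 0.0ms @ 0 + 1463.415ms (3)
2. 1463.415ms @ 3 + 209.059ms (3/7)
3. 1672.474ms @ 24/7 + 209.059ms (3/7)
4. 1881.533ms @ 27/7 + 209.059ms (3/7)
5. 2090.592ms @ 30/7 + 209.059ms (3/7)
6. 2299.652ms @ 33/7 + 418.118ms (6/7)
7. 2717.77ms @ 39/7 + 209.059ms (3/7)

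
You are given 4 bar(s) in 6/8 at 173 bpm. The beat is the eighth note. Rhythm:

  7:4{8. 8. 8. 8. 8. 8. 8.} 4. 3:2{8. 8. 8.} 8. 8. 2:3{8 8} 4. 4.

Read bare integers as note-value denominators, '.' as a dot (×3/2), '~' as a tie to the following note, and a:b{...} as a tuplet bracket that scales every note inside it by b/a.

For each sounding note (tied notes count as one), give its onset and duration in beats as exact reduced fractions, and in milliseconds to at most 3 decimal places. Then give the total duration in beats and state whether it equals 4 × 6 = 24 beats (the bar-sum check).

1) 0.0ms=0b +297.275ms=6/7b
2) 297.275ms=6/7b +297.275ms=6/7b
3) 594.55ms=12/7b +297.275ms=6/7b
4) 891.825ms=18/7b +297.275ms=6/7b
5) 1189.1ms=24/7b +297.275ms=6/7b
6) 1486.375ms=30/7b +297.275ms=6/7b
7) 1783.65ms=36/7b +297.275ms=6/7b
8) 2080.925ms=6b +1040.462ms=3b
9) 3121.387ms=9b +346.821ms=1b
10) 3468.208ms=10b +346.821ms=1b
11) 3815.029ms=11b +346.821ms=1b
12) 4161.85ms=12b +520.231ms=3/2b
13) 4682.081ms=27/2b +520.231ms=3/2b
14) 5202.312ms=15b +520.231ms=3/2b
15) 5722.543ms=33/2b +520.231ms=3/2b
16) 6242.775ms=18b +1040.462ms=3b
17) 7283.237ms=21b +1040.462ms=3b
Σ=24b of 24 (173bpm 6/8) — PASS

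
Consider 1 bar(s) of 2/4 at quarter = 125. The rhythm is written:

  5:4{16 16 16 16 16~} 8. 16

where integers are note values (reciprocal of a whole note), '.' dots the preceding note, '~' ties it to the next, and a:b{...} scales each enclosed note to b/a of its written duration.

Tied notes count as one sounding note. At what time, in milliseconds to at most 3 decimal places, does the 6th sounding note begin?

1. 0.0ms @ 0 + 96.0ms (1/5)
2. 96.0ms @ 1/5 + 96.0ms (1/5)
3. 192.0ms @ 2/5 + 96.0ms (1/5)
4. 288.0ms @ 3/5 + 96.0ms (1/5)
5. 384.0ms @ 4/5 + 456.0ms (19/20)
6. 840.0ms @ 7/4 + 120.0ms (1/4)

note 6 onset = 7/4b = 840.0ms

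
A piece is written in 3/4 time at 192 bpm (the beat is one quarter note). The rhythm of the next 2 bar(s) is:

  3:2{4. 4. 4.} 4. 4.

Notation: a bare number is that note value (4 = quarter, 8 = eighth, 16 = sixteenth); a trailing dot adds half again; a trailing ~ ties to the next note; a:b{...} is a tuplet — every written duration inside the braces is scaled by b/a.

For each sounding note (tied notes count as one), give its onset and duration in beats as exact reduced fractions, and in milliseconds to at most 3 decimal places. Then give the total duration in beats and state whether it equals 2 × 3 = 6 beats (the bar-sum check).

1) 0.0ms=0b +312.5ms=1b
2) 312.5ms=1b +312.5ms=1b
3) 625.0ms=2b +312.5ms=1b
4) 937.5ms=3b +468.75ms=3/2b
5) 1406.25ms=9/2b +468.75ms=3/2b
Σ=6b of 6 (192bpm 3/4) — PASS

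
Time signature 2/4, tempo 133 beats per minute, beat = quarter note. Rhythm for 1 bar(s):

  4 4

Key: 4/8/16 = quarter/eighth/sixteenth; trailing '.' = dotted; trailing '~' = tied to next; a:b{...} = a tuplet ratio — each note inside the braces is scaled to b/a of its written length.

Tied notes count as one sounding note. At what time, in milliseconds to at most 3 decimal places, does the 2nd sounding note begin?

note 2 onset = 1b = 451.128ms

1. 0.0ms @ 0 + 451.128ms (1)
2. 451.128ms @ 1 + 451.128ms (1)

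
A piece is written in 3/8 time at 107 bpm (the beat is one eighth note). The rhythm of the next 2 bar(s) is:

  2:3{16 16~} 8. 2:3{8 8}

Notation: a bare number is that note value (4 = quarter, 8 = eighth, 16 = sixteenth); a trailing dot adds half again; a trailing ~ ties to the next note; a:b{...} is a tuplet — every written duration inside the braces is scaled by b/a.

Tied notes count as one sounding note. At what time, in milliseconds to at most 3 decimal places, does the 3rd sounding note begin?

1. 0.0ms @ 0 + 420.561ms (3/4)
2. 420.561ms @ 3/4 + 1261.682ms (9/4)
3. 1682.243ms @ 3 + 841.121ms (3/2)
4. 2523.364ms @ 9/2 + 841.121ms (3/2)

note 3 onset = 3b = 1682.243ms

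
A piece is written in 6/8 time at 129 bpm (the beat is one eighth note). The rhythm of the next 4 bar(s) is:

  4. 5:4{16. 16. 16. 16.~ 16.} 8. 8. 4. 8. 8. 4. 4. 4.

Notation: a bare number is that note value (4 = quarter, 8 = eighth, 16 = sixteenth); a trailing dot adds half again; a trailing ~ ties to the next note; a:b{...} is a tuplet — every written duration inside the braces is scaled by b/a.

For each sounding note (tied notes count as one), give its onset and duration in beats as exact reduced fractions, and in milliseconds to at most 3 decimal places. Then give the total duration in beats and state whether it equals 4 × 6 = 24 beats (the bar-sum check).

1) 0.0ms=0b +1395.349ms=3b
2) 1395.349ms=3b +279.07ms=3/5b
3) 1674.419ms=18/5b +279.07ms=3/5b
4) 1953.488ms=21/5b +279.07ms=3/5b
5) 2232.558ms=24/5b +558.14ms=6/5b
6) 2790.698ms=6b +697.674ms=3/2b
7) 3488.372ms=15/2b +697.674ms=3/2b
8) 4186.047ms=9b +1395.349ms=3b
9) 5581.395ms=12b +697.674ms=3/2b
10) 6279.07ms=27/2b +697.674ms=3/2b
11) 6976.744ms=15b +1395.349ms=3b
12) 8372.093ms=18b +1395.349ms=3b
13) 9767.442ms=21b +1395.349ms=3b
Σ=24b of 24 (129bpm 6/8) — PASS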